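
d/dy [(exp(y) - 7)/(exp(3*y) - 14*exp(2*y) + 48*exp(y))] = (-2*exp(3*y) + 35*exp(2*y) - 196*exp(y) + 336)*exp(-y)/(exp(4*y) - 28*exp(3*y) + 292*exp(2*y) - 1344*exp(y) + 2304)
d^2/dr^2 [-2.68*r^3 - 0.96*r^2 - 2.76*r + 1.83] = -16.08*r - 1.92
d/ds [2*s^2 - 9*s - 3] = 4*s - 9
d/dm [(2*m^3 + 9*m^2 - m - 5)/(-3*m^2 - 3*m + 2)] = (-6*m^4 - 12*m^3 - 18*m^2 + 6*m - 17)/(9*m^4 + 18*m^3 - 3*m^2 - 12*m + 4)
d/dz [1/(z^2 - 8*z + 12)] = 2*(4 - z)/(z^2 - 8*z + 12)^2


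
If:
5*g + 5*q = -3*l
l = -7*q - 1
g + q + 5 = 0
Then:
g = -11/3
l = 25/3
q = -4/3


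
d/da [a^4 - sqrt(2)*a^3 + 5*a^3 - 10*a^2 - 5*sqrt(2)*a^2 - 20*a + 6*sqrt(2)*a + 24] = 4*a^3 - 3*sqrt(2)*a^2 + 15*a^2 - 20*a - 10*sqrt(2)*a - 20 + 6*sqrt(2)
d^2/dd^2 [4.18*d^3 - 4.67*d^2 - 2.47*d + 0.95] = 25.08*d - 9.34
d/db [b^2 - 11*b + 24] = 2*b - 11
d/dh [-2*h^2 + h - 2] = 1 - 4*h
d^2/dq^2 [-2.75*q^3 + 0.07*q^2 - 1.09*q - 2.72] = 0.14 - 16.5*q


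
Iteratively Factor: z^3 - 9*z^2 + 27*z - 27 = (z - 3)*(z^2 - 6*z + 9) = (z - 3)^2*(z - 3)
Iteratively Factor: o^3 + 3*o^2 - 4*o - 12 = (o + 3)*(o^2 - 4) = (o - 2)*(o + 3)*(o + 2)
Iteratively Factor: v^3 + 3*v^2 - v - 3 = (v + 1)*(v^2 + 2*v - 3) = (v + 1)*(v + 3)*(v - 1)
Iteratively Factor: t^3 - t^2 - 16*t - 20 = (t - 5)*(t^2 + 4*t + 4) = (t - 5)*(t + 2)*(t + 2)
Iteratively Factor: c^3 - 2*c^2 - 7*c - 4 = (c - 4)*(c^2 + 2*c + 1) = (c - 4)*(c + 1)*(c + 1)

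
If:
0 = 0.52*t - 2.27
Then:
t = 4.37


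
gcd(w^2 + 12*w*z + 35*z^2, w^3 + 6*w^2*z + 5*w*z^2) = w + 5*z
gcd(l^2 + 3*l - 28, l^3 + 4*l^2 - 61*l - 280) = l + 7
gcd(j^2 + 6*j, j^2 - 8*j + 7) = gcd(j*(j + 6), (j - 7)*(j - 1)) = 1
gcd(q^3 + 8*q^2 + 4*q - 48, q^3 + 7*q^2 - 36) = q^2 + 4*q - 12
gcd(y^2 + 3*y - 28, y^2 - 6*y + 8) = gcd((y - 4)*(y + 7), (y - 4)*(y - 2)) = y - 4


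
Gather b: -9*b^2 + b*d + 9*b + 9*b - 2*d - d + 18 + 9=-9*b^2 + b*(d + 18) - 3*d + 27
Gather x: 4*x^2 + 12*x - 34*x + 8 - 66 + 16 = 4*x^2 - 22*x - 42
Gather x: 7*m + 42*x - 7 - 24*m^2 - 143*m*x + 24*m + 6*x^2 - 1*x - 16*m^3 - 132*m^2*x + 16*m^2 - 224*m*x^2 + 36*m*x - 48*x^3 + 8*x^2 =-16*m^3 - 8*m^2 + 31*m - 48*x^3 + x^2*(14 - 224*m) + x*(-132*m^2 - 107*m + 41) - 7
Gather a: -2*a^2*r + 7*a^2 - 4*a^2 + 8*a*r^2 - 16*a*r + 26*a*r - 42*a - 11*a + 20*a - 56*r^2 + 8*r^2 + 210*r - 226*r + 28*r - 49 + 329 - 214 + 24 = a^2*(3 - 2*r) + a*(8*r^2 + 10*r - 33) - 48*r^2 + 12*r + 90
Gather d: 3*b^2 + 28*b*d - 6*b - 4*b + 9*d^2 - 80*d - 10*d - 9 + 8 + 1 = 3*b^2 - 10*b + 9*d^2 + d*(28*b - 90)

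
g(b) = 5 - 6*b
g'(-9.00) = -6.00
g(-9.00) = 59.00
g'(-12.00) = -6.00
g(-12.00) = 77.00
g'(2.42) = -6.00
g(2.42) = -9.52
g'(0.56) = -6.00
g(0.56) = 1.64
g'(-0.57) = -6.00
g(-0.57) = 8.42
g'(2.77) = -6.00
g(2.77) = -11.62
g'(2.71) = -6.00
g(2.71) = -11.26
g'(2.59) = -6.00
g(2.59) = -10.54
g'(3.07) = -6.00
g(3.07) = -13.42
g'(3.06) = -6.00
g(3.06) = -13.36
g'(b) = -6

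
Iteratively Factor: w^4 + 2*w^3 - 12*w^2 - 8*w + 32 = (w + 4)*(w^3 - 2*w^2 - 4*w + 8) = (w - 2)*(w + 4)*(w^2 - 4) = (w - 2)^2*(w + 4)*(w + 2)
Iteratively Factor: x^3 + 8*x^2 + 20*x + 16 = (x + 2)*(x^2 + 6*x + 8) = (x + 2)*(x + 4)*(x + 2)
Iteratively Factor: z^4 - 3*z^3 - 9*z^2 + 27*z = (z)*(z^3 - 3*z^2 - 9*z + 27) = z*(z + 3)*(z^2 - 6*z + 9) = z*(z - 3)*(z + 3)*(z - 3)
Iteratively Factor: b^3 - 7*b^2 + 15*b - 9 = (b - 3)*(b^2 - 4*b + 3) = (b - 3)*(b - 1)*(b - 3)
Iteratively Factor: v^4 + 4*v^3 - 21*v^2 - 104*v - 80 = (v + 1)*(v^3 + 3*v^2 - 24*v - 80) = (v - 5)*(v + 1)*(v^2 + 8*v + 16) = (v - 5)*(v + 1)*(v + 4)*(v + 4)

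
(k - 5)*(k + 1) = k^2 - 4*k - 5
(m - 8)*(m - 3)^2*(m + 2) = m^4 - 12*m^3 + 29*m^2 + 42*m - 144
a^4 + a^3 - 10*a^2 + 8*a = a*(a - 2)*(a - 1)*(a + 4)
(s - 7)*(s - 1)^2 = s^3 - 9*s^2 + 15*s - 7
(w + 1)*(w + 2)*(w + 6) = w^3 + 9*w^2 + 20*w + 12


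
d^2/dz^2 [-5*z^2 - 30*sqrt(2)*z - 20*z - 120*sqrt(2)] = -10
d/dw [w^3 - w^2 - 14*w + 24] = 3*w^2 - 2*w - 14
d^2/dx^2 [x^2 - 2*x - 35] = 2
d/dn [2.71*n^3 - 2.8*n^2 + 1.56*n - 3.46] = 8.13*n^2 - 5.6*n + 1.56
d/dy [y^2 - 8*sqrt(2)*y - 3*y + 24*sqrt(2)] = 2*y - 8*sqrt(2) - 3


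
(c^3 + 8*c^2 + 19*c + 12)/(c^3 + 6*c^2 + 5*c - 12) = (c + 1)/(c - 1)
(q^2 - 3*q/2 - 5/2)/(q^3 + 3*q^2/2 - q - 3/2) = (2*q - 5)/(2*q^2 + q - 3)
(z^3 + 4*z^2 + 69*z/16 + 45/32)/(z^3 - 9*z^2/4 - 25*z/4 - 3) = (8*z^2 + 26*z + 15)/(8*(z^2 - 3*z - 4))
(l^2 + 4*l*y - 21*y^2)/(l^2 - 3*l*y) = (l + 7*y)/l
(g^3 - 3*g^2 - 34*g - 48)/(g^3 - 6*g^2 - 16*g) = (g + 3)/g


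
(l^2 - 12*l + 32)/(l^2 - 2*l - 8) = (l - 8)/(l + 2)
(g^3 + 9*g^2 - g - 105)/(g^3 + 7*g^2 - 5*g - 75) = (g + 7)/(g + 5)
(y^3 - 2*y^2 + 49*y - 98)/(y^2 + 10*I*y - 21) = (y^2 - y*(2 + 7*I) + 14*I)/(y + 3*I)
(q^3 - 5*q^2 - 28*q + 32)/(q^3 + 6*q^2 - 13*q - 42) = (q^3 - 5*q^2 - 28*q + 32)/(q^3 + 6*q^2 - 13*q - 42)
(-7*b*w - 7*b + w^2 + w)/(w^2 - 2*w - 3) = (-7*b + w)/(w - 3)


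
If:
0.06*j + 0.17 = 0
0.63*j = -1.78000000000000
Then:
No Solution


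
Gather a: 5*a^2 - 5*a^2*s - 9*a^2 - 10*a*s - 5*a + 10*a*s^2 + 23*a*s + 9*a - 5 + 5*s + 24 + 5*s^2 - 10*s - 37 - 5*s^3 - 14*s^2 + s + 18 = a^2*(-5*s - 4) + a*(10*s^2 + 13*s + 4) - 5*s^3 - 9*s^2 - 4*s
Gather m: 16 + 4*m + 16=4*m + 32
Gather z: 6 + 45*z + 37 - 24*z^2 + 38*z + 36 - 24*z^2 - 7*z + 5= -48*z^2 + 76*z + 84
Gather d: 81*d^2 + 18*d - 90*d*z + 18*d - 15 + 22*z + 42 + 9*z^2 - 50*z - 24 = 81*d^2 + d*(36 - 90*z) + 9*z^2 - 28*z + 3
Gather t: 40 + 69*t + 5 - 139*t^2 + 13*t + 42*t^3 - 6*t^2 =42*t^3 - 145*t^2 + 82*t + 45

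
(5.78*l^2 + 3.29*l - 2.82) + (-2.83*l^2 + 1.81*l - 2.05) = 2.95*l^2 + 5.1*l - 4.87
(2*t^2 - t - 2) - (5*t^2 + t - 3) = -3*t^2 - 2*t + 1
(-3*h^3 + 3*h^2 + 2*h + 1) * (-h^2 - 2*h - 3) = 3*h^5 + 3*h^4 + h^3 - 14*h^2 - 8*h - 3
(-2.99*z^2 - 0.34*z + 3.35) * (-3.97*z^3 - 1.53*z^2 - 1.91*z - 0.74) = 11.8703*z^5 + 5.9245*z^4 - 7.0684*z^3 - 2.2635*z^2 - 6.1469*z - 2.479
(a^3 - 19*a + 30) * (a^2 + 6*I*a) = a^5 + 6*I*a^4 - 19*a^3 + 30*a^2 - 114*I*a^2 + 180*I*a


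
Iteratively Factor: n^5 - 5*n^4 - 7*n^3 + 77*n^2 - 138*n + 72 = (n + 4)*(n^4 - 9*n^3 + 29*n^2 - 39*n + 18) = (n - 3)*(n + 4)*(n^3 - 6*n^2 + 11*n - 6) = (n - 3)^2*(n + 4)*(n^2 - 3*n + 2) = (n - 3)^2*(n - 2)*(n + 4)*(n - 1)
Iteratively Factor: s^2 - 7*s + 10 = (s - 2)*(s - 5)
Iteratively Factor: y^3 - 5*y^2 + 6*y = (y - 2)*(y^2 - 3*y) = y*(y - 2)*(y - 3)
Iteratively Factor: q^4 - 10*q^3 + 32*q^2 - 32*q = (q)*(q^3 - 10*q^2 + 32*q - 32) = q*(q - 2)*(q^2 - 8*q + 16) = q*(q - 4)*(q - 2)*(q - 4)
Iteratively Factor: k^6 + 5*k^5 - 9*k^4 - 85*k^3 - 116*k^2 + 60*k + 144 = (k + 3)*(k^5 + 2*k^4 - 15*k^3 - 40*k^2 + 4*k + 48) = (k + 3)^2*(k^4 - k^3 - 12*k^2 - 4*k + 16) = (k + 2)*(k + 3)^2*(k^3 - 3*k^2 - 6*k + 8) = (k + 2)^2*(k + 3)^2*(k^2 - 5*k + 4) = (k - 4)*(k + 2)^2*(k + 3)^2*(k - 1)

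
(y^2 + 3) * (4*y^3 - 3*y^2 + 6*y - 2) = 4*y^5 - 3*y^4 + 18*y^3 - 11*y^2 + 18*y - 6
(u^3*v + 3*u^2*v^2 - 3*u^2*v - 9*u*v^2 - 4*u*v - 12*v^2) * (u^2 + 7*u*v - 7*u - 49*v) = u^5*v + 10*u^4*v^2 - 10*u^4*v + 21*u^3*v^3 - 100*u^3*v^2 + 17*u^3*v - 210*u^2*v^3 + 170*u^2*v^2 + 28*u^2*v + 357*u*v^3 + 280*u*v^2 + 588*v^3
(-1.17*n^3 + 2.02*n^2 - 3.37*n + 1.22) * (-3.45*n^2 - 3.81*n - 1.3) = 4.0365*n^5 - 2.5113*n^4 + 5.4513*n^3 + 6.0047*n^2 - 0.2672*n - 1.586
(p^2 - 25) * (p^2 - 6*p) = p^4 - 6*p^3 - 25*p^2 + 150*p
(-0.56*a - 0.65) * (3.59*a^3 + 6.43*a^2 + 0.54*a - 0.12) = -2.0104*a^4 - 5.9343*a^3 - 4.4819*a^2 - 0.2838*a + 0.078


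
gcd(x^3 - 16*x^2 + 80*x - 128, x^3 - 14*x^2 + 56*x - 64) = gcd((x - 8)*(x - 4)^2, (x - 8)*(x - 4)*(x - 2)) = x^2 - 12*x + 32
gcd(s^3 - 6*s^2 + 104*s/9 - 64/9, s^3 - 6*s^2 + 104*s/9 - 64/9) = s^3 - 6*s^2 + 104*s/9 - 64/9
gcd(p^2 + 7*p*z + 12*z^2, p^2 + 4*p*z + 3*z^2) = p + 3*z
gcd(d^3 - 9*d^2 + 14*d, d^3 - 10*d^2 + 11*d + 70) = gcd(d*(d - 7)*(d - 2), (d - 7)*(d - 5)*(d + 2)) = d - 7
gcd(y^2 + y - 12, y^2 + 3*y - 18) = y - 3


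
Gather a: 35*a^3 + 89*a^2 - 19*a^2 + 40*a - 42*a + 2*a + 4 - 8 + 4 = 35*a^3 + 70*a^2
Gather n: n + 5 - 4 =n + 1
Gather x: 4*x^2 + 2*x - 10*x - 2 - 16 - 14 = 4*x^2 - 8*x - 32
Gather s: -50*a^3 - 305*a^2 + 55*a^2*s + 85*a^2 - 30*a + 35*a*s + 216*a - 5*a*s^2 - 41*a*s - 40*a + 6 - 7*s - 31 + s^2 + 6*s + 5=-50*a^3 - 220*a^2 + 146*a + s^2*(1 - 5*a) + s*(55*a^2 - 6*a - 1) - 20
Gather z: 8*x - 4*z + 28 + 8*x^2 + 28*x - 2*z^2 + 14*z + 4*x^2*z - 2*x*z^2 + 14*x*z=8*x^2 + 36*x + z^2*(-2*x - 2) + z*(4*x^2 + 14*x + 10) + 28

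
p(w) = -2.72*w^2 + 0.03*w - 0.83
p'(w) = 0.03 - 5.44*w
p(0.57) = -1.70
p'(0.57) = -3.07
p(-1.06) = -3.92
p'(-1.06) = 5.80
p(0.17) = -0.90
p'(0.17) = -0.89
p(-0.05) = -0.84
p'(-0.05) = 0.30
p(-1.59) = -7.75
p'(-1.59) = 8.68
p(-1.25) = -5.12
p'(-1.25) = 6.83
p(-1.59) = -7.75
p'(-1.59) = 8.68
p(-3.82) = -40.64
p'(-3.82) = 20.81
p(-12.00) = -392.87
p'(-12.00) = 65.31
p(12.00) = -392.15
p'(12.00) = -65.25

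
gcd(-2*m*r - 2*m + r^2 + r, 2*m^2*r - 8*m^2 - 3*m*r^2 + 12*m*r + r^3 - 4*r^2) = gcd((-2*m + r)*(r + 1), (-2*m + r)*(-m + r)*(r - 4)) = -2*m + r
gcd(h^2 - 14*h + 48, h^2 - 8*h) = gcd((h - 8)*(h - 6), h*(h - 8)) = h - 8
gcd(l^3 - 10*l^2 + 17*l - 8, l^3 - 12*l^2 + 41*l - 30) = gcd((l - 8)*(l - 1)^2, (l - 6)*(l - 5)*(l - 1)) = l - 1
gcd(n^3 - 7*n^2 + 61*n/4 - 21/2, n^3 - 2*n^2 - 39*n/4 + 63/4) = n^2 - 5*n + 21/4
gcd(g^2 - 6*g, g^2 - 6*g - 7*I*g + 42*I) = g - 6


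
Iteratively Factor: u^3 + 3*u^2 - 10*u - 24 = (u + 4)*(u^2 - u - 6) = (u - 3)*(u + 4)*(u + 2)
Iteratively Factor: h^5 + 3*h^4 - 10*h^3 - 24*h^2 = (h)*(h^4 + 3*h^3 - 10*h^2 - 24*h) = h*(h + 2)*(h^3 + h^2 - 12*h) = h^2*(h + 2)*(h^2 + h - 12) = h^2*(h + 2)*(h + 4)*(h - 3)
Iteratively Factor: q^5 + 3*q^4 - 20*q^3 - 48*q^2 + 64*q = (q + 4)*(q^4 - q^3 - 16*q^2 + 16*q) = (q + 4)^2*(q^3 - 5*q^2 + 4*q) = q*(q + 4)^2*(q^2 - 5*q + 4) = q*(q - 1)*(q + 4)^2*(q - 4)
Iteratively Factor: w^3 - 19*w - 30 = (w + 2)*(w^2 - 2*w - 15) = (w - 5)*(w + 2)*(w + 3)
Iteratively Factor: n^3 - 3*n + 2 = (n - 1)*(n^2 + n - 2) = (n - 1)^2*(n + 2)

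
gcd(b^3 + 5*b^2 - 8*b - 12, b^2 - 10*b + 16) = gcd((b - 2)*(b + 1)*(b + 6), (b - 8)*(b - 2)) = b - 2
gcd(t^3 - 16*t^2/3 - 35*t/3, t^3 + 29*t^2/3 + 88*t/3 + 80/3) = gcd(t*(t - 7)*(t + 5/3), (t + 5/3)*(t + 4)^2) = t + 5/3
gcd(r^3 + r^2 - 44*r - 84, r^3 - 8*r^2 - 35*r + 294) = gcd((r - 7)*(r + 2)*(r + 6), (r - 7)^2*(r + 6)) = r^2 - r - 42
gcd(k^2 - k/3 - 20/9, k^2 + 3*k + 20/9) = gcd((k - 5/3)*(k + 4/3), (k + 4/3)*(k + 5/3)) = k + 4/3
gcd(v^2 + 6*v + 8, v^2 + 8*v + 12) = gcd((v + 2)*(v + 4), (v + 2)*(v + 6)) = v + 2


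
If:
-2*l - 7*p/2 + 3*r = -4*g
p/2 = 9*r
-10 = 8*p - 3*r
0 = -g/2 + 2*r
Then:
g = -40/141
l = 220/141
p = -60/47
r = -10/141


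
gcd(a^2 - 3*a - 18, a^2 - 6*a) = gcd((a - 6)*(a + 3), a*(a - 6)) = a - 6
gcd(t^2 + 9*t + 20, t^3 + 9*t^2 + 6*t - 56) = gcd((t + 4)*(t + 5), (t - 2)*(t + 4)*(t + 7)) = t + 4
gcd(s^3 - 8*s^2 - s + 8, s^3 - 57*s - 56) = s^2 - 7*s - 8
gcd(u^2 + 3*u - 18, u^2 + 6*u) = u + 6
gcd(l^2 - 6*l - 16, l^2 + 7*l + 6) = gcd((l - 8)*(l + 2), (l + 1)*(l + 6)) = 1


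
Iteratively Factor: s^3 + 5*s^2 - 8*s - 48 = (s - 3)*(s^2 + 8*s + 16) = (s - 3)*(s + 4)*(s + 4)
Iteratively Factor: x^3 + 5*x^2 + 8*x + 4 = (x + 2)*(x^2 + 3*x + 2) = (x + 2)^2*(x + 1)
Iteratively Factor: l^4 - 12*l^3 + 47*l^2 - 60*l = (l)*(l^3 - 12*l^2 + 47*l - 60) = l*(l - 5)*(l^2 - 7*l + 12) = l*(l - 5)*(l - 3)*(l - 4)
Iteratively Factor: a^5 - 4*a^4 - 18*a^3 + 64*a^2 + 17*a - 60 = (a + 4)*(a^4 - 8*a^3 + 14*a^2 + 8*a - 15) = (a - 1)*(a + 4)*(a^3 - 7*a^2 + 7*a + 15) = (a - 5)*(a - 1)*(a + 4)*(a^2 - 2*a - 3) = (a - 5)*(a - 3)*(a - 1)*(a + 4)*(a + 1)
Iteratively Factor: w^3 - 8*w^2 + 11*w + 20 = (w - 5)*(w^2 - 3*w - 4) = (w - 5)*(w + 1)*(w - 4)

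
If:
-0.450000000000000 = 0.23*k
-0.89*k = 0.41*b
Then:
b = 4.25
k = -1.96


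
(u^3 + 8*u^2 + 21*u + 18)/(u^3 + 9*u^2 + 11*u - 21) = (u^2 + 5*u + 6)/(u^2 + 6*u - 7)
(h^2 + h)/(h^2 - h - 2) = h/(h - 2)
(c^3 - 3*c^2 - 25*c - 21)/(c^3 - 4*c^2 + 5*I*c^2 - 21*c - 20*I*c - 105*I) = (c + 1)/(c + 5*I)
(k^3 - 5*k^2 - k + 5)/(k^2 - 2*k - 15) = (k^2 - 1)/(k + 3)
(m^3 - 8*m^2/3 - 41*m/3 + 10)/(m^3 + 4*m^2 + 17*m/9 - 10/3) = 3*(m - 5)/(3*m + 5)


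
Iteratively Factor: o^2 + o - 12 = (o + 4)*(o - 3)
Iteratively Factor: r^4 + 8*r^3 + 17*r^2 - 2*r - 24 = (r + 3)*(r^3 + 5*r^2 + 2*r - 8) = (r + 3)*(r + 4)*(r^2 + r - 2) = (r + 2)*(r + 3)*(r + 4)*(r - 1)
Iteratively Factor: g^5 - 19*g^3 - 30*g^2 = (g + 3)*(g^4 - 3*g^3 - 10*g^2) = g*(g + 3)*(g^3 - 3*g^2 - 10*g) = g^2*(g + 3)*(g^2 - 3*g - 10) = g^2*(g - 5)*(g + 3)*(g + 2)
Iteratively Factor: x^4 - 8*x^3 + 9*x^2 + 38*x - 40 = (x - 1)*(x^3 - 7*x^2 + 2*x + 40) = (x - 4)*(x - 1)*(x^2 - 3*x - 10) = (x - 4)*(x - 1)*(x + 2)*(x - 5)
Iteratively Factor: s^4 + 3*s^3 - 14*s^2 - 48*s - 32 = (s + 2)*(s^3 + s^2 - 16*s - 16) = (s - 4)*(s + 2)*(s^2 + 5*s + 4) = (s - 4)*(s + 2)*(s + 4)*(s + 1)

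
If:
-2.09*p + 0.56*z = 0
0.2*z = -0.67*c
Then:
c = -0.298507462686567*z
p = 0.267942583732057*z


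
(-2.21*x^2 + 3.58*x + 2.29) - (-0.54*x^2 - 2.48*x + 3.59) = -1.67*x^2 + 6.06*x - 1.3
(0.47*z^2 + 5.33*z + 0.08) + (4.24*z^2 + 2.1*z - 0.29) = 4.71*z^2 + 7.43*z - 0.21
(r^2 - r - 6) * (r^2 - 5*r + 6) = r^4 - 6*r^3 + 5*r^2 + 24*r - 36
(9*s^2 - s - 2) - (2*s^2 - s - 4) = 7*s^2 + 2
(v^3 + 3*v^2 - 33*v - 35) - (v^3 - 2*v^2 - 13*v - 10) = 5*v^2 - 20*v - 25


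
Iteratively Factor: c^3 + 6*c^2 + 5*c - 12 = (c + 3)*(c^2 + 3*c - 4) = (c + 3)*(c + 4)*(c - 1)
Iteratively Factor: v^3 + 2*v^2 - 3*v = (v - 1)*(v^2 + 3*v) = v*(v - 1)*(v + 3)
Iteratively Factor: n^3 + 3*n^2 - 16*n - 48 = (n + 4)*(n^2 - n - 12) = (n - 4)*(n + 4)*(n + 3)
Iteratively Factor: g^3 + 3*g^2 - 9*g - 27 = (g + 3)*(g^2 - 9) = (g - 3)*(g + 3)*(g + 3)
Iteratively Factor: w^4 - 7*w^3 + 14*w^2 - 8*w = (w - 4)*(w^3 - 3*w^2 + 2*w) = (w - 4)*(w - 1)*(w^2 - 2*w) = w*(w - 4)*(w - 1)*(w - 2)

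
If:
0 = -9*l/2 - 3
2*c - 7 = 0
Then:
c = 7/2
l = -2/3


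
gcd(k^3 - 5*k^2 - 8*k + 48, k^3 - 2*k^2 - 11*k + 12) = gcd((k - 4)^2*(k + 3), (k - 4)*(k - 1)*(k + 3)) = k^2 - k - 12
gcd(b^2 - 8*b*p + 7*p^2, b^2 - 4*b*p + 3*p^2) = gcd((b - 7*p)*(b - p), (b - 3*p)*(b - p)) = -b + p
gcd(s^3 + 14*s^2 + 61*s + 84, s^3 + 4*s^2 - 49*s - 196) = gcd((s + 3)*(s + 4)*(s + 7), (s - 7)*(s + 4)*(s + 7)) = s^2 + 11*s + 28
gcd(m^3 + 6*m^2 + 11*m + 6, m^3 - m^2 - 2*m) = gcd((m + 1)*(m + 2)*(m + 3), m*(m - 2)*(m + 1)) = m + 1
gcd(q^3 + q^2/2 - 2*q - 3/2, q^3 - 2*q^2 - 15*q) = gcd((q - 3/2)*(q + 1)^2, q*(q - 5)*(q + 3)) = 1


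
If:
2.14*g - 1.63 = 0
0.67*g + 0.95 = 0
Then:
No Solution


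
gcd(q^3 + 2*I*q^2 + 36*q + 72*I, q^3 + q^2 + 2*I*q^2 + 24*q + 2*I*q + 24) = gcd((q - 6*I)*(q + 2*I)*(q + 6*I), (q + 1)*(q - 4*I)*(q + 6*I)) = q + 6*I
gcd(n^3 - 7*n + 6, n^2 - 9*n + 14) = n - 2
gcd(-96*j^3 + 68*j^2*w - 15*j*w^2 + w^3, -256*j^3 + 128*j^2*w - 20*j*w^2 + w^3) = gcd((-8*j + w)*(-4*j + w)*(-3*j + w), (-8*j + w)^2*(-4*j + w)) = 32*j^2 - 12*j*w + w^2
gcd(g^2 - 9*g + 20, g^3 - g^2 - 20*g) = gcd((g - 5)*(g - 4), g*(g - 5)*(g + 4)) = g - 5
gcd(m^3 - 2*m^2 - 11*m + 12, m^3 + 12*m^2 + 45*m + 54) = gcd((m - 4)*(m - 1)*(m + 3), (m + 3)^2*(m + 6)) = m + 3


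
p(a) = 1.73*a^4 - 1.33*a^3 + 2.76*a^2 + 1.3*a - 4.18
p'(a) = 6.92*a^3 - 3.99*a^2 + 5.52*a + 1.3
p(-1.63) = 19.01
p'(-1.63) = -48.27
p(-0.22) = -4.31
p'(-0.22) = -0.18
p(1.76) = 16.01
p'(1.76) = 36.38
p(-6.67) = 3928.73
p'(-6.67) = -2266.48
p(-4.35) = 771.31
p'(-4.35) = -667.82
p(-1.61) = 18.06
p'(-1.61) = -46.81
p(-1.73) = 24.21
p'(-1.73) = -56.02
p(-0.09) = -4.27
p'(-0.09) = 0.77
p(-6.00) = 2616.74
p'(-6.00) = -1670.18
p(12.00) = 33983.90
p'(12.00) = 11450.74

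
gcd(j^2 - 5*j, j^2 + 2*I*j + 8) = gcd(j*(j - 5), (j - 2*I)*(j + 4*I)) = 1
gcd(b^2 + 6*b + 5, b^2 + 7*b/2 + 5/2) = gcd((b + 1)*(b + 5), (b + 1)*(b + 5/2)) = b + 1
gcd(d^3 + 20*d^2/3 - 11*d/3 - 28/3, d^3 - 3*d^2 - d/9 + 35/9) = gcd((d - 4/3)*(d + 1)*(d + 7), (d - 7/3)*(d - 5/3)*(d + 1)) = d + 1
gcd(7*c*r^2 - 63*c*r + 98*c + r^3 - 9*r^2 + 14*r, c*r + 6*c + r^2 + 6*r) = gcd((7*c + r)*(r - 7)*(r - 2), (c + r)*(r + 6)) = 1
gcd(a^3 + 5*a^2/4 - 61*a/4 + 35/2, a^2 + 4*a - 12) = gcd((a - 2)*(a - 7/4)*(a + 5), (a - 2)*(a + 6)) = a - 2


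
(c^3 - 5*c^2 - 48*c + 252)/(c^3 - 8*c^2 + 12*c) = (c^2 + c - 42)/(c*(c - 2))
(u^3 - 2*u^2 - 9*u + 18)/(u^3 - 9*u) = (u - 2)/u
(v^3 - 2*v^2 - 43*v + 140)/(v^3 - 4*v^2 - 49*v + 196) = (v - 5)/(v - 7)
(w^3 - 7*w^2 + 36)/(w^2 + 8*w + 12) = (w^2 - 9*w + 18)/(w + 6)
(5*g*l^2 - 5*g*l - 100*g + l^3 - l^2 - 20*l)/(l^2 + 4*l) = 5*g - 25*g/l + l - 5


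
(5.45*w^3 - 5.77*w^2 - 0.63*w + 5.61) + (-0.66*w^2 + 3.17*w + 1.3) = 5.45*w^3 - 6.43*w^2 + 2.54*w + 6.91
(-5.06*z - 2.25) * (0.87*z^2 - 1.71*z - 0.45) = -4.4022*z^3 + 6.6951*z^2 + 6.1245*z + 1.0125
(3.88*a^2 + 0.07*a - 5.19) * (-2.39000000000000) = -9.2732*a^2 - 0.1673*a + 12.4041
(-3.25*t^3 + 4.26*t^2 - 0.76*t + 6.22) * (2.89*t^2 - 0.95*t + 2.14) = -9.3925*t^5 + 15.3989*t^4 - 13.1984*t^3 + 27.8142*t^2 - 7.5354*t + 13.3108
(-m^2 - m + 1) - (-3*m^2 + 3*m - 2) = 2*m^2 - 4*m + 3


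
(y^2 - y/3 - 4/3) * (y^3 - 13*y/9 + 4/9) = y^5 - y^4/3 - 25*y^3/9 + 25*y^2/27 + 16*y/9 - 16/27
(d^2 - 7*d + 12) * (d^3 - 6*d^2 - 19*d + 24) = d^5 - 13*d^4 + 35*d^3 + 85*d^2 - 396*d + 288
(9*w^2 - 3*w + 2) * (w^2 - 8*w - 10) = 9*w^4 - 75*w^3 - 64*w^2 + 14*w - 20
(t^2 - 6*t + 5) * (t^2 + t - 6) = t^4 - 5*t^3 - 7*t^2 + 41*t - 30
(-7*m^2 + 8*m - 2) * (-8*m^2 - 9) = 56*m^4 - 64*m^3 + 79*m^2 - 72*m + 18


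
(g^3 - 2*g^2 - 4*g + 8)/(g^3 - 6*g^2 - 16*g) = (g^2 - 4*g + 4)/(g*(g - 8))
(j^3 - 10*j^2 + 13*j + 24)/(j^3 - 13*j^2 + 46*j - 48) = (j + 1)/(j - 2)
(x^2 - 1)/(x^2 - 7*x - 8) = (x - 1)/(x - 8)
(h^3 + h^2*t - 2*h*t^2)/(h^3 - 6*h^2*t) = (h^2 + h*t - 2*t^2)/(h*(h - 6*t))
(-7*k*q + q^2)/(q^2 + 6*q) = (-7*k + q)/(q + 6)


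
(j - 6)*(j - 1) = j^2 - 7*j + 6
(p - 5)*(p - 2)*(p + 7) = p^3 - 39*p + 70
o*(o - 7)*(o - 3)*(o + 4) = o^4 - 6*o^3 - 19*o^2 + 84*o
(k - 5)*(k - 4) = k^2 - 9*k + 20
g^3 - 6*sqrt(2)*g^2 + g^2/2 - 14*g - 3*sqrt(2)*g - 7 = (g + 1/2)*(g - 7*sqrt(2))*(g + sqrt(2))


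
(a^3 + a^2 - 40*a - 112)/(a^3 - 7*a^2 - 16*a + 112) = (a + 4)/(a - 4)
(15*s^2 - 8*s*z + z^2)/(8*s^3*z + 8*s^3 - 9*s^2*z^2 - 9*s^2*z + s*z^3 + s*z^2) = (15*s^2 - 8*s*z + z^2)/(s*(8*s^2*z + 8*s^2 - 9*s*z^2 - 9*s*z + z^3 + z^2))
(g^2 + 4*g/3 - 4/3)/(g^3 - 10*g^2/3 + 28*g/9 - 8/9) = 3*(g + 2)/(3*g^2 - 8*g + 4)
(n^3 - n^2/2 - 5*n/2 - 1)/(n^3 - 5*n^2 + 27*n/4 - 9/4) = 2*(2*n^3 - n^2 - 5*n - 2)/(4*n^3 - 20*n^2 + 27*n - 9)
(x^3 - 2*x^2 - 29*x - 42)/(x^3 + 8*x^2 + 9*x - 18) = (x^2 - 5*x - 14)/(x^2 + 5*x - 6)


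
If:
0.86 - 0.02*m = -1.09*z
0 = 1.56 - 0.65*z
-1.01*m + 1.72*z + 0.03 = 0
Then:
No Solution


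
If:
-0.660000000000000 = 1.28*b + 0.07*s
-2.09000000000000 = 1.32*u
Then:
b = -0.0546875*s - 0.515625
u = -1.58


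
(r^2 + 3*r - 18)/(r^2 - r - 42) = (r - 3)/(r - 7)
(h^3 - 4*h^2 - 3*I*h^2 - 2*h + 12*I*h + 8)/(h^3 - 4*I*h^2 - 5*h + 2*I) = (h - 4)/(h - I)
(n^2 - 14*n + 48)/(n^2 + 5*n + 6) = (n^2 - 14*n + 48)/(n^2 + 5*n + 6)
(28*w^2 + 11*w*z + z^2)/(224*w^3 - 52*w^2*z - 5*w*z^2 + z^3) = (4*w + z)/(32*w^2 - 12*w*z + z^2)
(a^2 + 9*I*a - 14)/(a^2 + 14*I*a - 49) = (a + 2*I)/(a + 7*I)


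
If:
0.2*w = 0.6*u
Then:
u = 0.333333333333333*w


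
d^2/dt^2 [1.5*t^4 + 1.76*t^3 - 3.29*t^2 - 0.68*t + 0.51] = 18.0*t^2 + 10.56*t - 6.58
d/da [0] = 0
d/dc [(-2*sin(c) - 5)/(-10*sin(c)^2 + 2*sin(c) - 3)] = 4*(-5*sin(c)^2 - 25*sin(c) + 4)*cos(c)/(10*sin(c)^2 - 2*sin(c) + 3)^2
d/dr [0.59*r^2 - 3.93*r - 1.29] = 1.18*r - 3.93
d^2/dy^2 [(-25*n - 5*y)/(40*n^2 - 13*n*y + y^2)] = 10*((-8*n + 3*y)*(40*n^2 - 13*n*y + y^2) - (5*n + y)*(13*n - 2*y)^2)/(40*n^2 - 13*n*y + y^2)^3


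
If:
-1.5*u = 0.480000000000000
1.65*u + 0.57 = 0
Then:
No Solution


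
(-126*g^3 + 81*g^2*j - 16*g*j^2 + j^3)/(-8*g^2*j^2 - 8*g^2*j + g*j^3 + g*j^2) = (126*g^3 - 81*g^2*j + 16*g*j^2 - j^3)/(g*j*(8*g*j + 8*g - j^2 - j))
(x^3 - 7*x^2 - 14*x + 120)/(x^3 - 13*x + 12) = (x^2 - 11*x + 30)/(x^2 - 4*x + 3)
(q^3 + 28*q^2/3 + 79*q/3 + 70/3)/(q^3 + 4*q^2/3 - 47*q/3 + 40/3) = (3*q^2 + 13*q + 14)/(3*q^2 - 11*q + 8)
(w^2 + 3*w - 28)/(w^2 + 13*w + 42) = (w - 4)/(w + 6)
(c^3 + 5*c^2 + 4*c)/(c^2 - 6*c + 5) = c*(c^2 + 5*c + 4)/(c^2 - 6*c + 5)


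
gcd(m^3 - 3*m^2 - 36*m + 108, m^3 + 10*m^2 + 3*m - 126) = m^2 + 3*m - 18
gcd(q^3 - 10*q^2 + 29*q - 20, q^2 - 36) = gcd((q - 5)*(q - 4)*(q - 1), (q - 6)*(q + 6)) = 1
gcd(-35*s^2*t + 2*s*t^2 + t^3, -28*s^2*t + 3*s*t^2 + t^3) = 7*s*t + t^2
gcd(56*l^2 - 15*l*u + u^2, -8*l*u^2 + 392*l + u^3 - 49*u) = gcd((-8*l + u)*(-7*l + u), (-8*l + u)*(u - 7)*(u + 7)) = -8*l + u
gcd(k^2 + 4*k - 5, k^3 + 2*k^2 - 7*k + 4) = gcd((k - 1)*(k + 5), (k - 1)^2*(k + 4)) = k - 1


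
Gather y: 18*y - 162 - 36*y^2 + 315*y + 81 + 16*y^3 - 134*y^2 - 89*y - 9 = 16*y^3 - 170*y^2 + 244*y - 90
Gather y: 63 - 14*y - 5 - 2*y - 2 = 56 - 16*y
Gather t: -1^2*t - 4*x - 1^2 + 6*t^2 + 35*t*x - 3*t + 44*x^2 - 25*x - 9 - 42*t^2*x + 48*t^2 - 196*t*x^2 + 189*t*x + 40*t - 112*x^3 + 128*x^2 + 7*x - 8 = t^2*(54 - 42*x) + t*(-196*x^2 + 224*x + 36) - 112*x^3 + 172*x^2 - 22*x - 18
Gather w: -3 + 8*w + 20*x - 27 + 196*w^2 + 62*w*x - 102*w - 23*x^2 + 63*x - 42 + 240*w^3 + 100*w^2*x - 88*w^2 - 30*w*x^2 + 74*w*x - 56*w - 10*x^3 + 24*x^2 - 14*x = 240*w^3 + w^2*(100*x + 108) + w*(-30*x^2 + 136*x - 150) - 10*x^3 + x^2 + 69*x - 72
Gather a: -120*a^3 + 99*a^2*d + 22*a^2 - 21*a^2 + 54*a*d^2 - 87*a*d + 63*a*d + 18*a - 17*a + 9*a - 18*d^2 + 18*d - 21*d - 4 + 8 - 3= -120*a^3 + a^2*(99*d + 1) + a*(54*d^2 - 24*d + 10) - 18*d^2 - 3*d + 1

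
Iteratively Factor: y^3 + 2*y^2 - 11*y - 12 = (y + 1)*(y^2 + y - 12) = (y - 3)*(y + 1)*(y + 4)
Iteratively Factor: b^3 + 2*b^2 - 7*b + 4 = (b - 1)*(b^2 + 3*b - 4) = (b - 1)^2*(b + 4)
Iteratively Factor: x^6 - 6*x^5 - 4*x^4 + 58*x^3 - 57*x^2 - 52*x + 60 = (x + 1)*(x^5 - 7*x^4 + 3*x^3 + 55*x^2 - 112*x + 60) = (x - 2)*(x + 1)*(x^4 - 5*x^3 - 7*x^2 + 41*x - 30) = (x - 2)^2*(x + 1)*(x^3 - 3*x^2 - 13*x + 15) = (x - 2)^2*(x - 1)*(x + 1)*(x^2 - 2*x - 15) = (x - 5)*(x - 2)^2*(x - 1)*(x + 1)*(x + 3)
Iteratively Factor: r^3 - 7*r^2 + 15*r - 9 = (r - 1)*(r^2 - 6*r + 9) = (r - 3)*(r - 1)*(r - 3)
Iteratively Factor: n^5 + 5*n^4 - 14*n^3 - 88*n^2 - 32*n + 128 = (n - 4)*(n^4 + 9*n^3 + 22*n^2 - 32) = (n - 4)*(n + 2)*(n^3 + 7*n^2 + 8*n - 16) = (n - 4)*(n - 1)*(n + 2)*(n^2 + 8*n + 16) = (n - 4)*(n - 1)*(n + 2)*(n + 4)*(n + 4)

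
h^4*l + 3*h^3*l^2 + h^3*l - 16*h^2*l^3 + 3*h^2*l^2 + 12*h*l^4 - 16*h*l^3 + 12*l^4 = (h - 2*l)*(h - l)*(h + 6*l)*(h*l + l)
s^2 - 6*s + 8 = (s - 4)*(s - 2)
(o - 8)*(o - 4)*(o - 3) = o^3 - 15*o^2 + 68*o - 96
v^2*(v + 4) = v^3 + 4*v^2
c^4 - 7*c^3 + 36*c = c*(c - 6)*(c - 3)*(c + 2)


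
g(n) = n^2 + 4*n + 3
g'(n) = 2*n + 4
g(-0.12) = 2.53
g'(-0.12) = 3.76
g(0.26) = 4.11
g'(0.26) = 4.52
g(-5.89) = 14.13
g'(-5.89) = -7.78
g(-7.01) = 24.10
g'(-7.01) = -10.02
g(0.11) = 3.45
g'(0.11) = 4.22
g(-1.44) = -0.69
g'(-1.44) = 1.12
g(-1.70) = -0.91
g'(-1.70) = 0.60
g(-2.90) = -0.19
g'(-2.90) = -1.80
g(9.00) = 120.00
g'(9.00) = 22.00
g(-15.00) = 168.00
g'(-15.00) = -26.00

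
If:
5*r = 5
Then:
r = 1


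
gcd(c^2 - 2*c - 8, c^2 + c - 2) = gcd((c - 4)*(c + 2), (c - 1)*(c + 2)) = c + 2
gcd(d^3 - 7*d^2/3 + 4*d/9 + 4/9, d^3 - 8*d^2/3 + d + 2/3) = d^2 - 5*d/3 - 2/3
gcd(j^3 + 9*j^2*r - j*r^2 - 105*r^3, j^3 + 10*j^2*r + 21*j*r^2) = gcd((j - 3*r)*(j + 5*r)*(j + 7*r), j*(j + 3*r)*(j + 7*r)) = j + 7*r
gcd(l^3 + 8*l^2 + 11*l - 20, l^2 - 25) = l + 5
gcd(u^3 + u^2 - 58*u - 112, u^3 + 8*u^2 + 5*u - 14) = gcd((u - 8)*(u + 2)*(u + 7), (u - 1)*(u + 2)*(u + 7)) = u^2 + 9*u + 14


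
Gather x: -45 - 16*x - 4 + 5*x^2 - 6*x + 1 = 5*x^2 - 22*x - 48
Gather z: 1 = 1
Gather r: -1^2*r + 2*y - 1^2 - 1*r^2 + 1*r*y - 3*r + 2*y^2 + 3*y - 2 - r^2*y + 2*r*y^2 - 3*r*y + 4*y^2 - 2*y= r^2*(-y - 1) + r*(2*y^2 - 2*y - 4) + 6*y^2 + 3*y - 3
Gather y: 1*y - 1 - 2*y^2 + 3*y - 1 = -2*y^2 + 4*y - 2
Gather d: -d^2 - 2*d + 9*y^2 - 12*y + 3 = -d^2 - 2*d + 9*y^2 - 12*y + 3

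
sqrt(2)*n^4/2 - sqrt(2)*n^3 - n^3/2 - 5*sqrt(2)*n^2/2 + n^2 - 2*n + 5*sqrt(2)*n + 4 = (n - 2)*(n - 2*sqrt(2))*(n + sqrt(2)/2)*(sqrt(2)*n/2 + 1)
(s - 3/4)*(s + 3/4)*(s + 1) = s^3 + s^2 - 9*s/16 - 9/16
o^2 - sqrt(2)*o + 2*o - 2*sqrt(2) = (o + 2)*(o - sqrt(2))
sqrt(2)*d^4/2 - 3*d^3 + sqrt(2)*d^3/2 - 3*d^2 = d^2*(d - 3*sqrt(2))*(sqrt(2)*d/2 + sqrt(2)/2)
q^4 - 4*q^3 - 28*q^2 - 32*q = q*(q - 8)*(q + 2)^2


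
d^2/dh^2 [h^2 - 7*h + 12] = 2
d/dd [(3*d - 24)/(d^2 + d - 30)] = 3*(d^2 + d - (d - 8)*(2*d + 1) - 30)/(d^2 + d - 30)^2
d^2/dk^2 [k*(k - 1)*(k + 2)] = 6*k + 2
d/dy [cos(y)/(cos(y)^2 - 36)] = (cos(y)^2 + 36)*sin(y)/(cos(y)^2 - 36)^2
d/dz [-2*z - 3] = -2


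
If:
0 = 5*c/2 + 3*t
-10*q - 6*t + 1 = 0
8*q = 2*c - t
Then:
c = -24/35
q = -17/70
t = 4/7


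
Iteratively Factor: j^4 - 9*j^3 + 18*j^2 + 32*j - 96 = (j + 2)*(j^3 - 11*j^2 + 40*j - 48) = (j - 4)*(j + 2)*(j^2 - 7*j + 12) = (j - 4)^2*(j + 2)*(j - 3)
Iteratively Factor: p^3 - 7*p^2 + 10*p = (p)*(p^2 - 7*p + 10) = p*(p - 5)*(p - 2)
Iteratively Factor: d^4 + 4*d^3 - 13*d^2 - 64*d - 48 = (d + 4)*(d^3 - 13*d - 12) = (d + 1)*(d + 4)*(d^2 - d - 12) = (d + 1)*(d + 3)*(d + 4)*(d - 4)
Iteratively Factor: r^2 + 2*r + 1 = (r + 1)*(r + 1)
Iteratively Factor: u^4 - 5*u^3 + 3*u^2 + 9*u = (u - 3)*(u^3 - 2*u^2 - 3*u) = (u - 3)*(u + 1)*(u^2 - 3*u) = u*(u - 3)*(u + 1)*(u - 3)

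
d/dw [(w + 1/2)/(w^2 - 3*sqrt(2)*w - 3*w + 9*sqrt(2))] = (w^2 - 3*sqrt(2)*w - 3*w + (2*w + 1)*(-2*w + 3 + 3*sqrt(2))/2 + 9*sqrt(2))/(w^2 - 3*sqrt(2)*w - 3*w + 9*sqrt(2))^2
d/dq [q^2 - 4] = 2*q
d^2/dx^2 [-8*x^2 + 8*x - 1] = -16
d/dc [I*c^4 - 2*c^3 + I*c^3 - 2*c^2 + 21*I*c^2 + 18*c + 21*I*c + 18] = 4*I*c^3 + c^2*(-6 + 3*I) + c*(-4 + 42*I) + 18 + 21*I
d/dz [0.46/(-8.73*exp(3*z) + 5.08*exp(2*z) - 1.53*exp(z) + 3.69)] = (12.0474*exp(2*z) - 4.6736*exp(z) + 0.7038)*exp(z)/(8.73*exp(3*z) - 5.08*exp(2*z) + 1.53*exp(z) - 3.69)^2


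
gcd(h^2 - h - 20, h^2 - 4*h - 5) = h - 5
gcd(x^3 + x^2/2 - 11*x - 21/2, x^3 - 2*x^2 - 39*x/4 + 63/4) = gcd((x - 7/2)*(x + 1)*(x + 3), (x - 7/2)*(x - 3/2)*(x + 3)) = x^2 - x/2 - 21/2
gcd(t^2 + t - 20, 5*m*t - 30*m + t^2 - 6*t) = 1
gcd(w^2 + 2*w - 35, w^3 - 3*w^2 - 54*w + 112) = w + 7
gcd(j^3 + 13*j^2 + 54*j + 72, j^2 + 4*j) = j + 4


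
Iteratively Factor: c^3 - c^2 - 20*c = (c - 5)*(c^2 + 4*c) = (c - 5)*(c + 4)*(c)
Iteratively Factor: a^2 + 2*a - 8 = (a + 4)*(a - 2)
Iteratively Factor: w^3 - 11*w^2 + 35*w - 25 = (w - 5)*(w^2 - 6*w + 5) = (w - 5)^2*(w - 1)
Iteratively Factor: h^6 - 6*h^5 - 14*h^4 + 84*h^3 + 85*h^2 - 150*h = (h + 2)*(h^5 - 8*h^4 + 2*h^3 + 80*h^2 - 75*h) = (h - 5)*(h + 2)*(h^4 - 3*h^3 - 13*h^2 + 15*h) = (h - 5)*(h + 2)*(h + 3)*(h^3 - 6*h^2 + 5*h) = (h - 5)*(h - 1)*(h + 2)*(h + 3)*(h^2 - 5*h) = (h - 5)^2*(h - 1)*(h + 2)*(h + 3)*(h)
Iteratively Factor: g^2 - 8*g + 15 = (g - 3)*(g - 5)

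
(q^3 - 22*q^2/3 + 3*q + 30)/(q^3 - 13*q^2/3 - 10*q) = (q - 3)/q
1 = 1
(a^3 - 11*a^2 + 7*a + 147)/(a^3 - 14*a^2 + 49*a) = (a + 3)/a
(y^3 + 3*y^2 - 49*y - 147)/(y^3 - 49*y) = (y + 3)/y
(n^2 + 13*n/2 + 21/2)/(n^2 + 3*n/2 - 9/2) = (2*n + 7)/(2*n - 3)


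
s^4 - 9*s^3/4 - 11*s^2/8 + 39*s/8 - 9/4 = (s - 2)*(s - 1)*(s - 3/4)*(s + 3/2)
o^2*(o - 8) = o^3 - 8*o^2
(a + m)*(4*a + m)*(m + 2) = 4*a^2*m + 8*a^2 + 5*a*m^2 + 10*a*m + m^3 + 2*m^2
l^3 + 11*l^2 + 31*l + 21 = (l + 1)*(l + 3)*(l + 7)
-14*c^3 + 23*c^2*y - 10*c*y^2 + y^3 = (-7*c + y)*(-2*c + y)*(-c + y)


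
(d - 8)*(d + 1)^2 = d^3 - 6*d^2 - 15*d - 8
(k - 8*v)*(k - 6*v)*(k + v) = k^3 - 13*k^2*v + 34*k*v^2 + 48*v^3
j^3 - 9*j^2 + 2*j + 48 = (j - 8)*(j - 3)*(j + 2)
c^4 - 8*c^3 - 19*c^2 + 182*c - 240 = (c - 8)*(c - 3)*(c - 2)*(c + 5)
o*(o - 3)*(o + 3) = o^3 - 9*o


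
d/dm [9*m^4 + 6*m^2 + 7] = 36*m^3 + 12*m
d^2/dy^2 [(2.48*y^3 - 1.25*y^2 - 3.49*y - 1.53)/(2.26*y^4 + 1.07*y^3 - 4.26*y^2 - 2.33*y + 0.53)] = (25.333696*y^9 - 38.307*y^8 - 88.7840999999999*y^7 - 112.81885*y^6 - 46.5503699999997*y^5 + 229.66545*y^4 + 156.210568*y^3 - 133.275366*y^2 - 129.011406*y - 32.843154)/(11.543176*y^12 + 16.395396*y^11 - 57.512706*y^10 - 96.286273*y^9 + 82.723554*y^8 + 192.534669*y^7 - 5.572575*y^6 - 140.665275*y^5 - 46.550214*y^4 + 19.816396*y^3 + 5.042049*y^2 - 1.963491*y + 0.148877)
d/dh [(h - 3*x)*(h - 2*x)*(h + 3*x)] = 3*h^2 - 4*h*x - 9*x^2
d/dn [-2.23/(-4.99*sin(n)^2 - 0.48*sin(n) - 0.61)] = -(22.2554*sin(n) + 1.0704)*cos(n)/(4.99*sin(n)^2 + 0.48*sin(n) + 0.61)^2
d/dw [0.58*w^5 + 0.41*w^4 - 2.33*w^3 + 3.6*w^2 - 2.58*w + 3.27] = 2.9*w^4 + 1.64*w^3 - 6.99*w^2 + 7.2*w - 2.58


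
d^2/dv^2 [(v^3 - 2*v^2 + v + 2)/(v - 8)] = 2*(v^3 - 24*v^2 + 192*v - 118)/(v^3 - 24*v^2 + 192*v - 512)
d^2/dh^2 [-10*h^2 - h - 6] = -20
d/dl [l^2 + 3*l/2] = 2*l + 3/2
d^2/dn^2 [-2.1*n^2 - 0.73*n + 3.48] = -4.20000000000000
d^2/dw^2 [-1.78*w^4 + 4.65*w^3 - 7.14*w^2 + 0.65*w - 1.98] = -21.36*w^2 + 27.9*w - 14.28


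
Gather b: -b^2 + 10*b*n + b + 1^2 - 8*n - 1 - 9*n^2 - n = -b^2 + b*(10*n + 1) - 9*n^2 - 9*n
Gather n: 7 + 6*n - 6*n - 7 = 0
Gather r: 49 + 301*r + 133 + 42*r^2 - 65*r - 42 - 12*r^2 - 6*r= 30*r^2 + 230*r + 140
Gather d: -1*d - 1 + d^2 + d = d^2 - 1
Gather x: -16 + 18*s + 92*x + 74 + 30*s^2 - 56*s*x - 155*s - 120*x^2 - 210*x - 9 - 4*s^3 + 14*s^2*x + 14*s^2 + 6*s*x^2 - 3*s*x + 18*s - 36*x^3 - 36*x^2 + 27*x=-4*s^3 + 44*s^2 - 119*s - 36*x^3 + x^2*(6*s - 156) + x*(14*s^2 - 59*s - 91) + 49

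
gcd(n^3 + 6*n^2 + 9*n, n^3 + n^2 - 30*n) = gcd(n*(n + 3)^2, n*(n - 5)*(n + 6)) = n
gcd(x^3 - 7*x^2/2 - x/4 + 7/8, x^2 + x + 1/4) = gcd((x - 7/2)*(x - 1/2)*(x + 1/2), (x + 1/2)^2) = x + 1/2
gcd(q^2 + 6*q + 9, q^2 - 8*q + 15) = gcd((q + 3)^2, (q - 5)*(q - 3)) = 1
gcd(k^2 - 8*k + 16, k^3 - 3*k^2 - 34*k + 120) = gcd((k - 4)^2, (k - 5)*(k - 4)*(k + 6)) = k - 4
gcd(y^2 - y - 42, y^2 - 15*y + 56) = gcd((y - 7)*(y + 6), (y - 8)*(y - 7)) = y - 7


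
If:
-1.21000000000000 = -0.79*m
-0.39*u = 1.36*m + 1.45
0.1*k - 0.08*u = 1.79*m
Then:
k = 20.17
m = 1.53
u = -9.06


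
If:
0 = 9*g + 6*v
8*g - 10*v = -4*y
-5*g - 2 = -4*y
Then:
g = -1/14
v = 3/28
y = 23/56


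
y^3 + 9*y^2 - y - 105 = (y - 3)*(y + 5)*(y + 7)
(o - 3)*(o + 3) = o^2 - 9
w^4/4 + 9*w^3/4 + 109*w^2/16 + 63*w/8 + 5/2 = (w/4 + 1)*(w + 1/2)*(w + 2)*(w + 5/2)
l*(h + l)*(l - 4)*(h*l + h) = h^2*l^3 - 3*h^2*l^2 - 4*h^2*l + h*l^4 - 3*h*l^3 - 4*h*l^2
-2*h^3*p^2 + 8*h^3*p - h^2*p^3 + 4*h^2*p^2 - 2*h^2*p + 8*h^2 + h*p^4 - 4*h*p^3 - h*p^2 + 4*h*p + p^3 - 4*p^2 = (-2*h + p)*(h + p)*(p - 4)*(h*p + 1)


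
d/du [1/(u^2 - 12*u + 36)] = 2*(6 - u)/(u^2 - 12*u + 36)^2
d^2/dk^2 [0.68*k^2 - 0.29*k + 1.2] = 1.36000000000000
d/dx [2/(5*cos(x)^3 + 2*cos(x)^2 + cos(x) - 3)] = 2*(15*cos(x)^2 + 4*cos(x) + 1)*sin(x)/(5*cos(x)^3 + 2*cos(x)^2 + cos(x) - 3)^2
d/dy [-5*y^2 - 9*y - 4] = -10*y - 9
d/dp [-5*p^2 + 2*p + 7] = 2 - 10*p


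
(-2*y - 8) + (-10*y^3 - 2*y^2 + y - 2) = -10*y^3 - 2*y^2 - y - 10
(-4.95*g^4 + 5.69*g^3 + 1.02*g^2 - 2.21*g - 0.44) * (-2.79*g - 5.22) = 13.8105*g^5 + 9.9639*g^4 - 32.5476*g^3 + 0.8415*g^2 + 12.7638*g + 2.2968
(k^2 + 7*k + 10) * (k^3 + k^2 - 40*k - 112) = k^5 + 8*k^4 - 23*k^3 - 382*k^2 - 1184*k - 1120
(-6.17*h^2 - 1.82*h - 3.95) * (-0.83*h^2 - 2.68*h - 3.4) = 5.1211*h^4 + 18.0462*h^3 + 29.1341*h^2 + 16.774*h + 13.43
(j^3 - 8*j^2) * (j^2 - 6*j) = j^5 - 14*j^4 + 48*j^3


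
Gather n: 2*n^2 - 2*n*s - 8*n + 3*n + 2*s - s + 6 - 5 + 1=2*n^2 + n*(-2*s - 5) + s + 2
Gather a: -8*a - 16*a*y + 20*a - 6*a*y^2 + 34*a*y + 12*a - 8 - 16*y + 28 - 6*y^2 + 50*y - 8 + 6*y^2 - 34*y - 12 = a*(-6*y^2 + 18*y + 24)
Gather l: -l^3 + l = -l^3 + l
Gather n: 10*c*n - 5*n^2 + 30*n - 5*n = -5*n^2 + n*(10*c + 25)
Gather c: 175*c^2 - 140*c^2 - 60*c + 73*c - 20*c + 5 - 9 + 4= 35*c^2 - 7*c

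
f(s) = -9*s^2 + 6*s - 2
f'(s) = 6 - 18*s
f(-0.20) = -3.56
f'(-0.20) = 9.60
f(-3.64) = -143.09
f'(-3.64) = 71.52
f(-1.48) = -30.59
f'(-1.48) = 32.64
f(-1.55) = -32.92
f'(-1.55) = 33.90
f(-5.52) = -309.35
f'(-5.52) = 105.36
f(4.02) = -123.32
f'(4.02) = -66.36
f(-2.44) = -70.22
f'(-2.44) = 49.92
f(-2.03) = -51.27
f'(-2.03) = 42.54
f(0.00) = -2.00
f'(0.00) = 6.00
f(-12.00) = -1370.00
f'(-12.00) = 222.00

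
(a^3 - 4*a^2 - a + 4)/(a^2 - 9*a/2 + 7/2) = 2*(a^2 - 3*a - 4)/(2*a - 7)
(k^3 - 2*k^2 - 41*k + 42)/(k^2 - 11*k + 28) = (k^2 + 5*k - 6)/(k - 4)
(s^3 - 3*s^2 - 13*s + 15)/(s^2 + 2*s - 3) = s - 5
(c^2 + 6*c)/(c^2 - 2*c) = (c + 6)/(c - 2)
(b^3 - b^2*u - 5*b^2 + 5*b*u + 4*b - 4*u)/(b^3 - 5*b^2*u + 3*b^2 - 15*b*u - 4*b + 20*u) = (-b^2 + b*u + 4*b - 4*u)/(-b^2 + 5*b*u - 4*b + 20*u)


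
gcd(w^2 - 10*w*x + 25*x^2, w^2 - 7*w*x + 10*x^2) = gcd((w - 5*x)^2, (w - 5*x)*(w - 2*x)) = -w + 5*x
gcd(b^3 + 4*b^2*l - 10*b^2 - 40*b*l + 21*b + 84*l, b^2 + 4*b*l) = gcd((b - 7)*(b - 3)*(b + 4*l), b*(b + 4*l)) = b + 4*l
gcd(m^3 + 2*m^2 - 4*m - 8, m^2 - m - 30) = 1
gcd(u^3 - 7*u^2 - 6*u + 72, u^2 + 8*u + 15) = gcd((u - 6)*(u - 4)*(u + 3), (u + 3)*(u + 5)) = u + 3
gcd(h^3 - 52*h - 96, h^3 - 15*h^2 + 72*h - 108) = 1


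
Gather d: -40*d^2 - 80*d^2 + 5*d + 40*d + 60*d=-120*d^2 + 105*d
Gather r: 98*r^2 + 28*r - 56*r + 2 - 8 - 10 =98*r^2 - 28*r - 16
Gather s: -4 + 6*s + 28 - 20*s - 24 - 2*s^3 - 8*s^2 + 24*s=-2*s^3 - 8*s^2 + 10*s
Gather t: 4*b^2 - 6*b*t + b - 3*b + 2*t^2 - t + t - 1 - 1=4*b^2 - 6*b*t - 2*b + 2*t^2 - 2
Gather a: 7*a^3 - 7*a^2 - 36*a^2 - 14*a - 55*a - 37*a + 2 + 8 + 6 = 7*a^3 - 43*a^2 - 106*a + 16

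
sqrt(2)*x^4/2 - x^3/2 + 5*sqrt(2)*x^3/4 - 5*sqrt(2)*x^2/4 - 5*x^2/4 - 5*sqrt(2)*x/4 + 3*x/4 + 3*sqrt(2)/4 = (x - 1/2)*(x + 3)*(x - sqrt(2))*(sqrt(2)*x/2 + 1/2)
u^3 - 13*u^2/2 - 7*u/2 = u*(u - 7)*(u + 1/2)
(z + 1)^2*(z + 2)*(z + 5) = z^4 + 9*z^3 + 25*z^2 + 27*z + 10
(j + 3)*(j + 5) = j^2 + 8*j + 15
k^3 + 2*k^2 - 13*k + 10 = (k - 2)*(k - 1)*(k + 5)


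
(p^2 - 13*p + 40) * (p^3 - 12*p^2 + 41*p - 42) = p^5 - 25*p^4 + 237*p^3 - 1055*p^2 + 2186*p - 1680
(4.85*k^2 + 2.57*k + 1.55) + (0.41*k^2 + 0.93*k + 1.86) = 5.26*k^2 + 3.5*k + 3.41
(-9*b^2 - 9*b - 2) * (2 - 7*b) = 63*b^3 + 45*b^2 - 4*b - 4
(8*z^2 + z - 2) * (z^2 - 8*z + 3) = 8*z^4 - 63*z^3 + 14*z^2 + 19*z - 6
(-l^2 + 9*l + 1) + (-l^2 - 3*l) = -2*l^2 + 6*l + 1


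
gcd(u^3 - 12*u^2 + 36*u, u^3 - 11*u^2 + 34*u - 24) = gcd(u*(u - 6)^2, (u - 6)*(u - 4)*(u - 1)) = u - 6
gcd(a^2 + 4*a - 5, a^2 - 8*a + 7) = a - 1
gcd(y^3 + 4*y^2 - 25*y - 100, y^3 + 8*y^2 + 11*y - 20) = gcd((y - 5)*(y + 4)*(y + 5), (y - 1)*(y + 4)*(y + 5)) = y^2 + 9*y + 20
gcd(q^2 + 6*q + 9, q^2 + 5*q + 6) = q + 3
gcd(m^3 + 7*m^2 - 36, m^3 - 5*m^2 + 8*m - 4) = m - 2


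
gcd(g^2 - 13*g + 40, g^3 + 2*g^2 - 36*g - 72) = 1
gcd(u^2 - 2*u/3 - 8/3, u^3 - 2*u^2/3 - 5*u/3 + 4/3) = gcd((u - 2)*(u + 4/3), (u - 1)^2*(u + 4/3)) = u + 4/3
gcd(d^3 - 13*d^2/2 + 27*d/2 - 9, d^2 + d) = 1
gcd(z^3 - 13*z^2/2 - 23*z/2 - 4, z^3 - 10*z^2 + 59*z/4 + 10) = z^2 - 15*z/2 - 4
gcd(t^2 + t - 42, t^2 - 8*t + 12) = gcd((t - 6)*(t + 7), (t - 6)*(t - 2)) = t - 6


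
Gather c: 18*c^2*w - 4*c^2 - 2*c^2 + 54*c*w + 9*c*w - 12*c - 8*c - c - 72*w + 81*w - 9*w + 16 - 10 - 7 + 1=c^2*(18*w - 6) + c*(63*w - 21)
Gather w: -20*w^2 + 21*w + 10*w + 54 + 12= -20*w^2 + 31*w + 66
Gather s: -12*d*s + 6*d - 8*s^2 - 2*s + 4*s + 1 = 6*d - 8*s^2 + s*(2 - 12*d) + 1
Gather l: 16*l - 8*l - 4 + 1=8*l - 3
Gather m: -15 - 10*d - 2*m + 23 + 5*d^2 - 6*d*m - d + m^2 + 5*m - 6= 5*d^2 - 11*d + m^2 + m*(3 - 6*d) + 2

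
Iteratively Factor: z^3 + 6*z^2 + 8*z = (z + 4)*(z^2 + 2*z) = z*(z + 4)*(z + 2)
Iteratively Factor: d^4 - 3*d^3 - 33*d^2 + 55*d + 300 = (d - 5)*(d^3 + 2*d^2 - 23*d - 60) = (d - 5)^2*(d^2 + 7*d + 12) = (d - 5)^2*(d + 4)*(d + 3)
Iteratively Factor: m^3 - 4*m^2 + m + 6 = (m - 3)*(m^2 - m - 2) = (m - 3)*(m - 2)*(m + 1)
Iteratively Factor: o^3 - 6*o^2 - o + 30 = (o - 5)*(o^2 - o - 6) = (o - 5)*(o - 3)*(o + 2)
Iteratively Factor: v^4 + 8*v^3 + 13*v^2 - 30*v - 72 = (v + 4)*(v^3 + 4*v^2 - 3*v - 18) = (v - 2)*(v + 4)*(v^2 + 6*v + 9) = (v - 2)*(v + 3)*(v + 4)*(v + 3)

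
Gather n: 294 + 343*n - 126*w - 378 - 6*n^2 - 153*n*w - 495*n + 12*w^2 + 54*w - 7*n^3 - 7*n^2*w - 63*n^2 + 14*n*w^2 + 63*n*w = -7*n^3 + n^2*(-7*w - 69) + n*(14*w^2 - 90*w - 152) + 12*w^2 - 72*w - 84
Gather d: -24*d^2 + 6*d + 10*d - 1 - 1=-24*d^2 + 16*d - 2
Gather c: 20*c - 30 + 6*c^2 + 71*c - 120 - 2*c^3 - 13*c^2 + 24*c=-2*c^3 - 7*c^2 + 115*c - 150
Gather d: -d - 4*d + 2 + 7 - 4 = 5 - 5*d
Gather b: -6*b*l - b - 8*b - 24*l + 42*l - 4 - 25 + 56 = b*(-6*l - 9) + 18*l + 27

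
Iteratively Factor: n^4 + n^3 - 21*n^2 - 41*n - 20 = (n - 5)*(n^3 + 6*n^2 + 9*n + 4) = (n - 5)*(n + 1)*(n^2 + 5*n + 4) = (n - 5)*(n + 1)^2*(n + 4)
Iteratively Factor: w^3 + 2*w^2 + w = (w + 1)*(w^2 + w) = (w + 1)^2*(w)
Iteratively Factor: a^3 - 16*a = (a + 4)*(a^2 - 4*a) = (a - 4)*(a + 4)*(a)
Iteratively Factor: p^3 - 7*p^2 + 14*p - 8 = (p - 4)*(p^2 - 3*p + 2) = (p - 4)*(p - 1)*(p - 2)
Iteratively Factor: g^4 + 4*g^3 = (g)*(g^3 + 4*g^2) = g^2*(g^2 + 4*g) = g^2*(g + 4)*(g)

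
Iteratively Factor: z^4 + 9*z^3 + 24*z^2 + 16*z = (z + 4)*(z^3 + 5*z^2 + 4*z) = (z + 4)^2*(z^2 + z) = z*(z + 4)^2*(z + 1)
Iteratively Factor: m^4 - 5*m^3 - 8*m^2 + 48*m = (m - 4)*(m^3 - m^2 - 12*m) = m*(m - 4)*(m^2 - m - 12) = m*(m - 4)^2*(m + 3)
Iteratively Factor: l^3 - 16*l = (l)*(l^2 - 16) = l*(l - 4)*(l + 4)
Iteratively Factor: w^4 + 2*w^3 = (w)*(w^3 + 2*w^2) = w^2*(w^2 + 2*w) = w^2*(w + 2)*(w)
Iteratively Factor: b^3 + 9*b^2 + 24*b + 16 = (b + 4)*(b^2 + 5*b + 4) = (b + 1)*(b + 4)*(b + 4)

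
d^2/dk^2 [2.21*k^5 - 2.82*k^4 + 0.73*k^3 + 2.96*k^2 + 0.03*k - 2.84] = 44.2*k^3 - 33.84*k^2 + 4.38*k + 5.92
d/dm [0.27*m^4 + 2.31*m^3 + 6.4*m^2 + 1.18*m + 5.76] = 1.08*m^3 + 6.93*m^2 + 12.8*m + 1.18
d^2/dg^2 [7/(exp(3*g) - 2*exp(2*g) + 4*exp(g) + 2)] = 7*((-9*exp(2*g) + 8*exp(g) - 4)*(exp(3*g) - 2*exp(2*g) + 4*exp(g) + 2) + 2*(3*exp(2*g) - 4*exp(g) + 4)^2*exp(g))*exp(g)/(exp(3*g) - 2*exp(2*g) + 4*exp(g) + 2)^3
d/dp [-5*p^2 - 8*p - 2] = -10*p - 8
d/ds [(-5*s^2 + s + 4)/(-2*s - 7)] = (10*s^2 + 70*s + 1)/(4*s^2 + 28*s + 49)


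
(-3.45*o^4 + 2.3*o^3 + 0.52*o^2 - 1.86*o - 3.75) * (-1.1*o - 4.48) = 3.795*o^5 + 12.926*o^4 - 10.876*o^3 - 0.2836*o^2 + 12.4578*o + 16.8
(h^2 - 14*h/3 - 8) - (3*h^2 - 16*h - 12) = -2*h^2 + 34*h/3 + 4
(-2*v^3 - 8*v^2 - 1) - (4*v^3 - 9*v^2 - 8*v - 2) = -6*v^3 + v^2 + 8*v + 1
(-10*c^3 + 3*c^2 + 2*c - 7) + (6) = -10*c^3 + 3*c^2 + 2*c - 1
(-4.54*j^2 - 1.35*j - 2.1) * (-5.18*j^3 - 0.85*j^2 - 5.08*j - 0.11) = 23.5172*j^5 + 10.852*j^4 + 35.0887*j^3 + 9.1424*j^2 + 10.8165*j + 0.231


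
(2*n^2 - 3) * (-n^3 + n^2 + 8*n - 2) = -2*n^5 + 2*n^4 + 19*n^3 - 7*n^2 - 24*n + 6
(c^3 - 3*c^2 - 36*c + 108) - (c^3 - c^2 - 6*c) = -2*c^2 - 30*c + 108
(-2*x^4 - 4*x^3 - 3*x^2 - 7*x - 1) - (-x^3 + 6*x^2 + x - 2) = -2*x^4 - 3*x^3 - 9*x^2 - 8*x + 1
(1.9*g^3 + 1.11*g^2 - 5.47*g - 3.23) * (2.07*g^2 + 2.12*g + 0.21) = 3.933*g^5 + 6.3257*g^4 - 8.5707*g^3 - 18.0494*g^2 - 7.9963*g - 0.6783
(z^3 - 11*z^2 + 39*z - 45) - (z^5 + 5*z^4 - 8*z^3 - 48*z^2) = -z^5 - 5*z^4 + 9*z^3 + 37*z^2 + 39*z - 45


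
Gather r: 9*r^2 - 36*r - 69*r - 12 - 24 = 9*r^2 - 105*r - 36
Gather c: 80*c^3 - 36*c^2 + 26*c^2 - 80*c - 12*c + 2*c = 80*c^3 - 10*c^2 - 90*c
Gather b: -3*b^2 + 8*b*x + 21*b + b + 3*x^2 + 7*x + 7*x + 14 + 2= -3*b^2 + b*(8*x + 22) + 3*x^2 + 14*x + 16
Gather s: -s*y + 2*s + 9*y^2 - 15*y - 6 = s*(2 - y) + 9*y^2 - 15*y - 6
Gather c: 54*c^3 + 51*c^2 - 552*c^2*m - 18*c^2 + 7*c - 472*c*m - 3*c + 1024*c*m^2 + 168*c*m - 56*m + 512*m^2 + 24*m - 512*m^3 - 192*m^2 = 54*c^3 + c^2*(33 - 552*m) + c*(1024*m^2 - 304*m + 4) - 512*m^3 + 320*m^2 - 32*m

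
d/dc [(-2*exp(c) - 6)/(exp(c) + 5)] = -4*exp(c)/(exp(c) + 5)^2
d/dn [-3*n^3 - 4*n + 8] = -9*n^2 - 4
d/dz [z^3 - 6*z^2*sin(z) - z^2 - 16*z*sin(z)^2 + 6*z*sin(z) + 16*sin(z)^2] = -6*z^2*cos(z) + 3*z^2 - 12*z*sin(z) - 16*z*sin(2*z) + 6*z*cos(z) - 2*z - 16*sin(z)^2 + 6*sin(z) + 16*sin(2*z)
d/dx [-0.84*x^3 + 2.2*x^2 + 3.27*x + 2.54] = -2.52*x^2 + 4.4*x + 3.27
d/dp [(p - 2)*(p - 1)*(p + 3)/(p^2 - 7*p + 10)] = (p^2 - 10*p - 7)/(p^2 - 10*p + 25)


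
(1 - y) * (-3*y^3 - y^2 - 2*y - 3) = 3*y^4 - 2*y^3 + y^2 + y - 3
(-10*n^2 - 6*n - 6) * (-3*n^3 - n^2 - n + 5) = 30*n^5 + 28*n^4 + 34*n^3 - 38*n^2 - 24*n - 30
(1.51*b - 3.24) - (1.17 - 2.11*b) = 3.62*b - 4.41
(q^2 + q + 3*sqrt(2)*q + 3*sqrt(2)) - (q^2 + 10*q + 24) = -9*q + 3*sqrt(2)*q - 24 + 3*sqrt(2)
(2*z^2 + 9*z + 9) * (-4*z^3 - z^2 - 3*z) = -8*z^5 - 38*z^4 - 51*z^3 - 36*z^2 - 27*z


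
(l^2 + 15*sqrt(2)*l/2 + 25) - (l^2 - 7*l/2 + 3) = 7*l/2 + 15*sqrt(2)*l/2 + 22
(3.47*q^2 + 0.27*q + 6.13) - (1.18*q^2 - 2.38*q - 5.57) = 2.29*q^2 + 2.65*q + 11.7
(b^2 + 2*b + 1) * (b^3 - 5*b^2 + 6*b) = b^5 - 3*b^4 - 3*b^3 + 7*b^2 + 6*b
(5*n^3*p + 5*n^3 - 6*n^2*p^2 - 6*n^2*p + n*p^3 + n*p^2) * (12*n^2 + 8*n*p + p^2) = 60*n^5*p + 60*n^5 - 32*n^4*p^2 - 32*n^4*p - 31*n^3*p^3 - 31*n^3*p^2 + 2*n^2*p^4 + 2*n^2*p^3 + n*p^5 + n*p^4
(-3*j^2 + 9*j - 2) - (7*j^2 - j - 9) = -10*j^2 + 10*j + 7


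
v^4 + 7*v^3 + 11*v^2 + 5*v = v*(v + 1)^2*(v + 5)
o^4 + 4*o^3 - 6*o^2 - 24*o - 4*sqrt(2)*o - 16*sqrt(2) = (o + 4)*(o - 2*sqrt(2))*(o + sqrt(2))^2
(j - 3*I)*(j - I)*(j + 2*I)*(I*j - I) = I*j^4 + 2*j^3 - I*j^3 - 2*j^2 + 5*I*j^2 + 6*j - 5*I*j - 6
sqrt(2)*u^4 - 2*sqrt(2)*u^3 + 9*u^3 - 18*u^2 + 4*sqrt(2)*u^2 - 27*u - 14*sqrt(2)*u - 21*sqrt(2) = (u - 3)*(u + sqrt(2))*(u + 7*sqrt(2)/2)*(sqrt(2)*u + sqrt(2))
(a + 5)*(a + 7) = a^2 + 12*a + 35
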